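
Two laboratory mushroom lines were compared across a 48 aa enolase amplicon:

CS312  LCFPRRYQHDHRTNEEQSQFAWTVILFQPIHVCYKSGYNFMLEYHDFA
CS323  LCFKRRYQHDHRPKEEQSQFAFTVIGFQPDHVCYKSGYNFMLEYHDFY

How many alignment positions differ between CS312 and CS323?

The sequences differ at positions 4 (P/K), 13 (T/P), 14 (N/K), 22 (W/F), 26 (L/G), 30 (I/D), 48 (A/Y).
That gives 7 mismatches out of 48 aligned sites, so the Hamming distance is 7.

7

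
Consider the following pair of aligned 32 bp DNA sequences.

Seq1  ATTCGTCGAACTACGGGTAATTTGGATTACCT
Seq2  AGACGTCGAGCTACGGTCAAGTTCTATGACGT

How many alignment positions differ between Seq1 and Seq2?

Mismatches occur at site 2 (T→G), site 3 (T→A), site 10 (A→G), site 17 (G→T), site 18 (T→C), site 21 (T→G), site 24 (G→C), site 25 (G→T), site 28 (T→G), site 31 (C→G).
That gives 10 mismatches out of 32 aligned sites, so the Hamming distance is 10.

10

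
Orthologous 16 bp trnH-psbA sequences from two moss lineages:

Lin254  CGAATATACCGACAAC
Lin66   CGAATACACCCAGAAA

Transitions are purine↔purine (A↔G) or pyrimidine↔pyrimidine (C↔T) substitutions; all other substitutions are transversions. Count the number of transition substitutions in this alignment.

1

Mismatches occur at site 7 (T↔C, transition), site 11 (G↔C, transversion), site 13 (C↔G, transversion), site 16 (C↔A, transversion).
Of the 4 differences, 1 transition and 3 transversions, so the answer is 1.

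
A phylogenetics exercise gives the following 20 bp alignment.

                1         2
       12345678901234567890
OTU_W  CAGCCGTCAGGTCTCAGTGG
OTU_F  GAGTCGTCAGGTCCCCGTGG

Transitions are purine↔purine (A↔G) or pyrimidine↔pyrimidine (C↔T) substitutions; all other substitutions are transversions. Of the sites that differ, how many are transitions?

2

Mismatches occur at site 1 (C/G, transversion), site 4 (C/T, transition), site 14 (T/C, transition), site 16 (A/C, transversion).
Of the 4 differences, 2 transitions and 2 transversions, so the answer is 2.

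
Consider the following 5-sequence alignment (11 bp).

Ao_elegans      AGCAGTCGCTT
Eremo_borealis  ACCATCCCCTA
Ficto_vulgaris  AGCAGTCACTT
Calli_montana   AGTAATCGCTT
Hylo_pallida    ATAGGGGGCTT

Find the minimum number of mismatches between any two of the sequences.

Pairwise Hamming distances:
  Ao_elegans vs Eremo_borealis: 5
  Ao_elegans vs Ficto_vulgaris: 1
  Ao_elegans vs Calli_montana: 2
  Ao_elegans vs Hylo_pallida: 5
  Eremo_borealis vs Ficto_vulgaris: 5
  Eremo_borealis vs Calli_montana: 6
  Eremo_borealis vs Hylo_pallida: 8
  Ficto_vulgaris vs Calli_montana: 3
  Ficto_vulgaris vs Hylo_pallida: 6
  Calli_montana vs Hylo_pallida: 6
The smallest is 1, between Ao_elegans and Ficto_vulgaris.

1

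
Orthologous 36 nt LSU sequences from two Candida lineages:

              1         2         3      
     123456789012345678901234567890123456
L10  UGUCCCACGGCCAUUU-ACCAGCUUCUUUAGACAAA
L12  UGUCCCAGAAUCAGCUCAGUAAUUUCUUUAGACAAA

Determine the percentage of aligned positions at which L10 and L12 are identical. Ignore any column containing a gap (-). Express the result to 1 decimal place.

71.4%

Excluding the 1 gap column leaves 35 comparable sites.
Differing sites — 8:C/G; 9:G/A; 10:G/A; 11:C/U; 14:U/G; 15:U/C; 19:C/G; 20:C/U; 22:G/A; 23:C/U.
25 of the 35 comparable sites match, so the percent identity is 25/35 × 100 = 71.4%.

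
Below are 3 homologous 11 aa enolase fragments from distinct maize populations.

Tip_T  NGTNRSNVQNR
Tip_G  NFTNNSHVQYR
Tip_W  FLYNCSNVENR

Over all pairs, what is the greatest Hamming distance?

Pairwise Hamming distances:
  Tip_T vs Tip_G: 4
  Tip_T vs Tip_W: 5
  Tip_G vs Tip_W: 7
The largest is 7, between Tip_G and Tip_W.

7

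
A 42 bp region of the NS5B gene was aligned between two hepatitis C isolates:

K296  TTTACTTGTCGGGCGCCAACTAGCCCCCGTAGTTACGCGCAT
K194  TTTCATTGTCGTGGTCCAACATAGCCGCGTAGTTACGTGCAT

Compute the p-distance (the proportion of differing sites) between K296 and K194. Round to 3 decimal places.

The sequences differ at positions 4 (A/C), 5 (C/A), 12 (G/T), 14 (C/G), 15 (G/T), 21 (T/A), 22 (A/T), 23 (G/A), 24 (C/G), 27 (C/G), 38 (C/T).
There are 11 differences over 42 sites, so p = 11/42 = 0.262.

0.262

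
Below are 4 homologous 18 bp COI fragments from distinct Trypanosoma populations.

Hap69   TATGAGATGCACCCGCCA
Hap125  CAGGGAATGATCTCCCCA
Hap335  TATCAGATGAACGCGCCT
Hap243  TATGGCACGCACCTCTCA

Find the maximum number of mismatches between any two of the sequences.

Pairwise Hamming distances:
  Hap69 vs Hap125: 8
  Hap69 vs Hap335: 4
  Hap69 vs Hap243: 6
  Hap125 vs Hap335: 9
  Hap125 vs Hap243: 9
  Hap335 vs Hap243: 10
The largest is 10, between Hap335 and Hap243.

10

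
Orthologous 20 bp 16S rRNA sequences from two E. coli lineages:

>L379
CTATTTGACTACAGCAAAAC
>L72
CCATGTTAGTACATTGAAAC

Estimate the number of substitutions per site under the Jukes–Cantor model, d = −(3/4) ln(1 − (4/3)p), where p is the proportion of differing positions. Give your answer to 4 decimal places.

0.4715

Differing sites — 2:T/C; 5:T/G; 7:G/T; 9:C/G; 14:G/T; 15:C/T; 16:A/G.
p = 7/20 = 0.350000.
d = −0.75 · ln(1 − (4/3)·0.350000) = −0.75 · ln(0.533333) = −0.75 · (-0.628609) = 0.4715.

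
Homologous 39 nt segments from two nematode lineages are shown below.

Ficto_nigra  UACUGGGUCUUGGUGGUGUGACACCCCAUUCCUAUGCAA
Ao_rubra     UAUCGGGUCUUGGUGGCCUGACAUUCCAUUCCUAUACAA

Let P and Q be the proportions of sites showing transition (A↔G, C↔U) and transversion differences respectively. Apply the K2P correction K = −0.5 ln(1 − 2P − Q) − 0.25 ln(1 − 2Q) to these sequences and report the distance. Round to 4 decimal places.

0.2159

Mismatches occur at site 3 (C/U, transition), site 4 (U/C, transition), site 17 (U/C, transition), site 18 (G/C, transversion), site 24 (C/U, transition), site 25 (C/U, transition), site 36 (G/A, transition).
Of the 7 differences, 6 transitions and 1 transversion over 39 sites: P = 6/39 = 0.153846, Q = 1/39 = 0.025641.
d = −0.5·ln(0.666667) − 0.25·ln(0.948718) = −0.5·(-0.405465) − 0.25·(-0.052644) = 0.2159.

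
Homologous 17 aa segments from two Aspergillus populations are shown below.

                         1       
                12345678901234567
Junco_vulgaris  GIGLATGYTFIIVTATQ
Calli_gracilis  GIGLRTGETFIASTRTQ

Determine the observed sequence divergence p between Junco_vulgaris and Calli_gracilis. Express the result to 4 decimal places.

0.2941

The sequences differ at positions 5 (A/R), 8 (Y/E), 12 (I/A), 13 (V/S), 15 (A/R).
There are 5 differences over 17 sites, so p = 5/17 = 0.2941.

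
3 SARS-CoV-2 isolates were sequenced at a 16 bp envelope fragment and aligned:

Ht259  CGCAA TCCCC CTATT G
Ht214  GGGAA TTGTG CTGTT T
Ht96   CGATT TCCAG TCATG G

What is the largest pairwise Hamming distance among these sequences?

12

Pairwise Hamming distances:
  Ht259 vs Ht214: 8
  Ht259 vs Ht96: 8
  Ht214 vs Ht96: 12
The largest is 12, between Ht214 and Ht96.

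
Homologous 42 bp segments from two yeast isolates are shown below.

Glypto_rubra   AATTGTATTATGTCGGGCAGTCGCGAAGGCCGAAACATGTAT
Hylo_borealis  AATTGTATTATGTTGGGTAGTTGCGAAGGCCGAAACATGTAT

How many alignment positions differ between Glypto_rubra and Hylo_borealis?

Mismatches occur at site 14 (C↔T), site 18 (C↔T), site 22 (C↔T).
That gives 3 mismatches out of 42 aligned sites, so the Hamming distance is 3.

3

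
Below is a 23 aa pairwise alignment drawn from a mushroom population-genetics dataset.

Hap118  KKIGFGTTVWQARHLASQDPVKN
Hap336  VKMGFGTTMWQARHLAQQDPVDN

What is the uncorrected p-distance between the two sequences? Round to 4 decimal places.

0.2174

The sequences differ at positions 1 (K/V), 3 (I/M), 9 (V/M), 17 (S/Q), 22 (K/D).
There are 5 differences over 23 sites, so p = 5/23 = 0.2174.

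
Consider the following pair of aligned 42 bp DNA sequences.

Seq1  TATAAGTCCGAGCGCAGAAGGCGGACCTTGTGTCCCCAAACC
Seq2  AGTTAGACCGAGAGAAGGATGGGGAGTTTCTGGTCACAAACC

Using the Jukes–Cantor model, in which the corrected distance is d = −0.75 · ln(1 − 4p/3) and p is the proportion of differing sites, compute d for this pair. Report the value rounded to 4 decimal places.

Mismatches occur at site 1 (T/A), site 2 (A/G), site 4 (A/T), site 7 (T/A), site 13 (C/A), site 15 (C/A), site 18 (A/G), site 20 (G/T), site 22 (C/G), site 26 (C/G), site 27 (C/T), site 30 (G/C), site 33 (T/G), site 34 (C/T), site 36 (C/A).
p = 15/42 = 0.357143.
d = −0.75 · ln(1 − (4/3)·0.357143) = −0.75 · ln(0.523809) = −0.75 · (-0.646628) = 0.4850.

0.4850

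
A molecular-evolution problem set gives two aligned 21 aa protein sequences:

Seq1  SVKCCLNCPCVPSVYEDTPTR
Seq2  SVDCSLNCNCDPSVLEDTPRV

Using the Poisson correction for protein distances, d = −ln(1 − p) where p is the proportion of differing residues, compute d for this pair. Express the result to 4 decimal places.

0.4055

Mismatches occur at site 3 (K→D), site 5 (C→S), site 9 (P→N), site 11 (V→D), site 15 (Y→L), site 20 (T→R), site 21 (R→V).
p = 7/21 = 0.333333.
d = −ln(1 − 0.333333) = −ln(0.666667) = 0.4055.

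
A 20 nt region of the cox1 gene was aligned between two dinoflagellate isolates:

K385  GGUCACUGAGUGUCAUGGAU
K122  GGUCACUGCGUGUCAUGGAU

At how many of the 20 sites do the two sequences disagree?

A single mismatch occurs at site 9 (A→C).
That gives 1 mismatch out of 20 aligned sites, so the Hamming distance is 1.

1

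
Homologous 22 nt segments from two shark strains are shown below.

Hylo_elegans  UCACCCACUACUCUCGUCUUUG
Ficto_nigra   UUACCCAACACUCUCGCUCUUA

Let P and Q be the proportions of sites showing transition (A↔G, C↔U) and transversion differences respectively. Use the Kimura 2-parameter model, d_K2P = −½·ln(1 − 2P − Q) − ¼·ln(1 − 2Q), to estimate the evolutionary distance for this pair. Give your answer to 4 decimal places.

0.4707

The sequences differ at positions 2 (C/U, transition), 8 (C/A, transversion), 9 (U/C, transition), 17 (U/C, transition), 18 (C/U, transition), 19 (U/C, transition), 22 (G/A, transition).
Of the 7 differences, 6 transitions and 1 transversion over 22 sites: P = 6/22 = 0.272727, Q = 1/22 = 0.045455.
d = −0.5·ln(0.409091) − 0.25·ln(0.909090) = −0.5·(-0.893818) − 0.25·(-0.095311) = 0.4707.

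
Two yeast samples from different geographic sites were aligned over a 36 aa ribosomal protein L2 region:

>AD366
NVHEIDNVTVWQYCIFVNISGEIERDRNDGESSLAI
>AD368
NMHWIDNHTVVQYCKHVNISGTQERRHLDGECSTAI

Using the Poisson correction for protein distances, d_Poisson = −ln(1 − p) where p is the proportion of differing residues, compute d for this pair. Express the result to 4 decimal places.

0.4480

The sequences differ at positions 2 (V/M), 4 (E/W), 8 (V/H), 11 (W/V), 15 (I/K), 16 (F/H), 22 (E/T), 23 (I/Q), 26 (D/R), 27 (R/H), 28 (N/L), 32 (S/C), 34 (L/T).
p = 13/36 = 0.361111.
d = −ln(1 − 0.361111) = −ln(0.638889) = 0.4480.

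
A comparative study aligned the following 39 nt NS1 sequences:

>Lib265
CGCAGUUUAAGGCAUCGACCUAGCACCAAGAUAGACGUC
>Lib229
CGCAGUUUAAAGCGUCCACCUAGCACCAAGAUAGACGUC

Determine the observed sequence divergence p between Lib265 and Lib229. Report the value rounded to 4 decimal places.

0.0769

Differing sites — 11:G/A; 14:A/G; 17:G/C.
There are 3 differences over 39 sites, so p = 3/39 = 0.0769.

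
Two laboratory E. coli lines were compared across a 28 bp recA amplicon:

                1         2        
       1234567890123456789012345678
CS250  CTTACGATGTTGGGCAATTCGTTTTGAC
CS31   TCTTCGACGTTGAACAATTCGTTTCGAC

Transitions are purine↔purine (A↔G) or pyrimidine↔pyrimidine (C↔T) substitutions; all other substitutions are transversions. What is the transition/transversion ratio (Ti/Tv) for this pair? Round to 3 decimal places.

6.000

Differing sites — 1:C/T (Ti); 2:T/C (Ti); 4:A/T (Tv); 8:T/C (Ti); 13:G/A (Ti); 14:G/A (Ti); 25:T/C (Ti).
Of the 7 differences, 6 transitions and 1 transversion, so Ti/Tv = 6/1 = 6.000.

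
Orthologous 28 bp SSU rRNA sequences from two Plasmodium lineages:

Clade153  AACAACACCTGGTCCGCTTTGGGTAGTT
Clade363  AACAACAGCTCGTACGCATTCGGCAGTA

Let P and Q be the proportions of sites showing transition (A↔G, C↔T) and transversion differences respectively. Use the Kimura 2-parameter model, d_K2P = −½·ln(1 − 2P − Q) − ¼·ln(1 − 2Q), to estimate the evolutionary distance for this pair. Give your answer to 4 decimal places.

Mismatches occur at site 8 (C→G, transversion), site 11 (G→C, transversion), site 14 (C→A, transversion), site 18 (T→A, transversion), site 21 (G→C, transversion), site 24 (T→C, transition), site 28 (T→A, transversion).
Of the 7 differences, 1 transition and 6 transversions over 28 sites: P = 1/28 = 0.035714, Q = 6/28 = 0.214286.
d = −0.5·ln(0.714286) − 0.25·ln(0.571428) = −0.5·(-0.336472) − 0.25·(-0.559617) = 0.3081.

0.3081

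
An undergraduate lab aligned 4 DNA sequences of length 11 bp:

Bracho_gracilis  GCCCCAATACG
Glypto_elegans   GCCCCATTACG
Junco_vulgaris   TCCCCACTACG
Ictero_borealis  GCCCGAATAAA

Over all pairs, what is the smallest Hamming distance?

1

Pairwise Hamming distances:
  Bracho_gracilis vs Glypto_elegans: 1
  Bracho_gracilis vs Junco_vulgaris: 2
  Bracho_gracilis vs Ictero_borealis: 3
  Glypto_elegans vs Junco_vulgaris: 2
  Glypto_elegans vs Ictero_borealis: 4
  Junco_vulgaris vs Ictero_borealis: 5
The smallest is 1, between Bracho_gracilis and Glypto_elegans.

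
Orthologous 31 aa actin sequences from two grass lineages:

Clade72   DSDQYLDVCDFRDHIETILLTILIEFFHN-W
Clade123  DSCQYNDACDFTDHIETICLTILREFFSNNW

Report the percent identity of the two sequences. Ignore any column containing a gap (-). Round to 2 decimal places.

76.67%

Excluding the 1 gap column leaves 30 comparable sites.
The sequences differ at positions 3 (D/C), 6 (L/N), 8 (V/A), 12 (R/T), 19 (L/C), 24 (I/R), 28 (H/S).
23 of the 30 comparable sites match, so the percent identity is 23/30 × 100 = 76.67%.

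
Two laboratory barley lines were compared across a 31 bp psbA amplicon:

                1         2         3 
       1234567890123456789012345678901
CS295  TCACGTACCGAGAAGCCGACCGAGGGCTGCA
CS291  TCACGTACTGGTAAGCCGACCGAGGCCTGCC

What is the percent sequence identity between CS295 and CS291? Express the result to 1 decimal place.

83.9%

Differing sites — 9:C/T; 11:A/G; 12:G/T; 26:G/C; 31:A/C.
26 of the 31 sites match, so the percent identity is 26/31 × 100 = 83.9%.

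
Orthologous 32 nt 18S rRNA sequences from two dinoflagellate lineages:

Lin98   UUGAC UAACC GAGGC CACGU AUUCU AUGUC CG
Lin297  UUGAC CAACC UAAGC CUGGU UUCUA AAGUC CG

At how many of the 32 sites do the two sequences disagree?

Differing sites — 6:U/C; 11:G/U; 13:G/A; 17:A/U; 18:C/G; 21:A/U; 23:U/C; 24:C/U; 25:U/A; 27:U/A.
That gives 10 mismatches out of 32 aligned sites, so the Hamming distance is 10.

10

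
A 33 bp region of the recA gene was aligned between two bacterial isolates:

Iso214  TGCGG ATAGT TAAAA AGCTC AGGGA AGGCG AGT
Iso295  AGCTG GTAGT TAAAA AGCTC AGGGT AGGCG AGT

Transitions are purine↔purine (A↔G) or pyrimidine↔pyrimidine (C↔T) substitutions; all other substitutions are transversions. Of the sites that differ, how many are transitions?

1

Mismatches occur at site 1 (T/A, transversion), site 4 (G/T, transversion), site 6 (A/G, transition), site 25 (A/T, transversion).
Of the 4 differences, 1 transition and 3 transversions, so the answer is 1.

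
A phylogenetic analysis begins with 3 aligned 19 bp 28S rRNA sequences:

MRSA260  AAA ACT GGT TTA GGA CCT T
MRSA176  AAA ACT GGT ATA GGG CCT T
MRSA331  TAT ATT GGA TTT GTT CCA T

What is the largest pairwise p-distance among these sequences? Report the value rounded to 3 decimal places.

0.474

Pairwise Hamming distances:
  MRSA260 vs MRSA176: 2
  MRSA260 vs MRSA331: 8
  MRSA176 vs MRSA331: 9
The largest is 9 mismatches, between MRSA176 and MRSA331; p = 9/19 = 0.474.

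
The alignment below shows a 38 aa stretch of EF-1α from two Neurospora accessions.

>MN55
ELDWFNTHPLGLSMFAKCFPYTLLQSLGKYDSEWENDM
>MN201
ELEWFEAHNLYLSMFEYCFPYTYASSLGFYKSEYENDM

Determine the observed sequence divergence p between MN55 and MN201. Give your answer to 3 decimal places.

0.342

Differing sites — 3:D/E; 6:N/E; 7:T/A; 9:P/N; 11:G/Y; 16:A/E; 17:K/Y; 23:L/Y; 24:L/A; 25:Q/S; 29:K/F; 31:D/K; 34:W/Y.
There are 13 differences over 38 sites, so p = 13/38 = 0.342.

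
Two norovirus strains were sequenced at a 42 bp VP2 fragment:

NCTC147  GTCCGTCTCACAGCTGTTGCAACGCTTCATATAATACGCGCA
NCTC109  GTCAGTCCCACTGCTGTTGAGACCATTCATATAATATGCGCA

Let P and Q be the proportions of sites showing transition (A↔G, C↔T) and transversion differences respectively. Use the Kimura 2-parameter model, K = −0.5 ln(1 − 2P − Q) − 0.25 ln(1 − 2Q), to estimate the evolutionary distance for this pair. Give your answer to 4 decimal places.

Mismatches occur at site 4 (C/A, transversion), site 8 (T/C, transition), site 12 (A/T, transversion), site 20 (C/A, transversion), site 21 (A/G, transition), site 24 (G/C, transversion), site 25 (C/A, transversion), site 37 (C/T, transition).
Of the 8 differences, 3 transitions and 5 transversions over 42 sites: P = 3/42 = 0.071429, Q = 5/42 = 0.119048.
d = −0.5·ln(0.738094) − 0.25·ln(0.761904) = −0.5·(-0.303684) − 0.25·(-0.271935) = 0.2198.

0.2198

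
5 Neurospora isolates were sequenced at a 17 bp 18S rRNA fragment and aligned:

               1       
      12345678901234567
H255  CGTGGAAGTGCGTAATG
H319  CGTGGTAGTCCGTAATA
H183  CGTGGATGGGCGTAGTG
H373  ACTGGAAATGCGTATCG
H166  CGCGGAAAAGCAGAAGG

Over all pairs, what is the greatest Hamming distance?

Pairwise Hamming distances:
  H255 vs H319: 3
  H255 vs H183: 3
  H255 vs H373: 5
  H255 vs H166: 6
  H319 vs H183: 6
  H319 vs H373: 8
  H319 vs H166: 9
  H183 vs H373: 7
  H183 vs H166: 8
  H373 vs H166: 8
The largest is 9, between H319 and H166.

9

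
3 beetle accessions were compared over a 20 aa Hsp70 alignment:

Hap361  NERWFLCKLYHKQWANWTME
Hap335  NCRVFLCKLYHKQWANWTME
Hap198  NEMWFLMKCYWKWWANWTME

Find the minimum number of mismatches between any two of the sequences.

Pairwise Hamming distances:
  Hap361 vs Hap335: 2
  Hap361 vs Hap198: 5
  Hap335 vs Hap198: 7
The smallest is 2, between Hap361 and Hap335.

2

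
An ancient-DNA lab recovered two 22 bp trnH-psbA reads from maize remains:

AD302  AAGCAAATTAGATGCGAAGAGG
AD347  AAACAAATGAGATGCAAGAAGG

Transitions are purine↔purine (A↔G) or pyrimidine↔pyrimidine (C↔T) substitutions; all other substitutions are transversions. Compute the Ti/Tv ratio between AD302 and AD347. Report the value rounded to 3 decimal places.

4.000

Mismatches occur at site 3 (G↔A, transition), site 9 (T↔G, transversion), site 16 (G↔A, transition), site 18 (A↔G, transition), site 19 (G↔A, transition).
Of the 5 differences, 4 transitions and 1 transversion, so Ti/Tv = 4/1 = 4.000.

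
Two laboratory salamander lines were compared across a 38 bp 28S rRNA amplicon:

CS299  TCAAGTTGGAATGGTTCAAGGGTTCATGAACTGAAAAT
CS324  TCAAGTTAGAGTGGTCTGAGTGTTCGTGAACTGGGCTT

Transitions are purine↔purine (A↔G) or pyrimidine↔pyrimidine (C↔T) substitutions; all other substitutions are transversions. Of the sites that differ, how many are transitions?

Mismatches occur at site 8 (G↔A, transition), site 11 (A↔G, transition), site 16 (T↔C, transition), site 17 (C↔T, transition), site 18 (A↔G, transition), site 21 (G↔T, transversion), site 26 (A↔G, transition), site 34 (A↔G, transition), site 35 (A↔G, transition), site 36 (A↔C, transversion), site 37 (A↔T, transversion).
Of the 11 differences, 8 transitions and 3 transversions, so the answer is 8.

8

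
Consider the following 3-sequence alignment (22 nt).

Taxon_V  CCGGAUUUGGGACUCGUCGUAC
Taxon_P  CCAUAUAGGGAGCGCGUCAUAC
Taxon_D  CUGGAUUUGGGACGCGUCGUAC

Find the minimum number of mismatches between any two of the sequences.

Pairwise Hamming distances:
  Taxon_V vs Taxon_P: 8
  Taxon_V vs Taxon_D: 2
  Taxon_P vs Taxon_D: 8
The smallest is 2, between Taxon_V and Taxon_D.

2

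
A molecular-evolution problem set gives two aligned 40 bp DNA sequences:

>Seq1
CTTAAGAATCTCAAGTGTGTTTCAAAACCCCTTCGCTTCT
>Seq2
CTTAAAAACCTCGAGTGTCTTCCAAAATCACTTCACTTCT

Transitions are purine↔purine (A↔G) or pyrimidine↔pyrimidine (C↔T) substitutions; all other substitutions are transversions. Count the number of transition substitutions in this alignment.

6

The sequences differ at positions 6 (G/A, transition), 9 (T/C, transition), 13 (A/G, transition), 19 (G/C, transversion), 22 (T/C, transition), 28 (C/T, transition), 30 (C/A, transversion), 35 (G/A, transition).
Of the 8 differences, 6 transitions and 2 transversions, so the answer is 6.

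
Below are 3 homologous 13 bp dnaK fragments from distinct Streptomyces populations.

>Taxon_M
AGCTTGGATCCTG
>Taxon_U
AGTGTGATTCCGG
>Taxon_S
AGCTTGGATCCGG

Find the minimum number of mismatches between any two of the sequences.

Pairwise Hamming distances:
  Taxon_M vs Taxon_U: 5
  Taxon_M vs Taxon_S: 1
  Taxon_U vs Taxon_S: 4
The smallest is 1, between Taxon_M and Taxon_S.

1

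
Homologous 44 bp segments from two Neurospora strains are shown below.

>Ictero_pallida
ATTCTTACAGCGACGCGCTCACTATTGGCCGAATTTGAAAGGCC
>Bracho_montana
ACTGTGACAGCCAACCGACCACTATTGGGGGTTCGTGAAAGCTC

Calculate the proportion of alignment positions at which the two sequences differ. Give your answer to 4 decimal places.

0.3636

The sequences differ at positions 2 (T/C), 4 (C/G), 6 (T/G), 12 (G/C), 14 (C/A), 15 (G/C), 18 (C/A), 19 (T/C), 29 (C/G), 30 (C/G), 32 (A/T), 33 (A/T), 34 (T/C), 35 (T/G), 42 (G/C), 43 (C/T).
There are 16 differences over 44 sites, so p = 16/44 = 0.3636.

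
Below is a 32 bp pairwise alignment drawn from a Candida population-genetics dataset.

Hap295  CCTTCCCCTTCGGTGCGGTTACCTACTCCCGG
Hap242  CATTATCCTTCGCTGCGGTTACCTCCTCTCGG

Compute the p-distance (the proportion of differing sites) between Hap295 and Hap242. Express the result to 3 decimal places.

0.188

Differing sites — 2:C/A; 5:C/A; 6:C/T; 13:G/C; 25:A/C; 29:C/T.
There are 6 differences over 32 sites, so p = 6/32 = 0.188.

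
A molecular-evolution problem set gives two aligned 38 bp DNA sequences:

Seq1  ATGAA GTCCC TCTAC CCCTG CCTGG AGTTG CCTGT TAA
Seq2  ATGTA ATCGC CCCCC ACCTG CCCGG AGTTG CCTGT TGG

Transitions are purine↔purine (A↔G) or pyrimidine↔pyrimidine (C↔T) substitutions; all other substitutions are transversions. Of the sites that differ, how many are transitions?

6

The sequences differ at positions 4 (A/T, transversion), 6 (G/A, transition), 9 (C/G, transversion), 11 (T/C, transition), 13 (T/C, transition), 14 (A/C, transversion), 16 (C/A, transversion), 23 (T/C, transition), 37 (A/G, transition), 38 (A/G, transition).
Of the 10 differences, 6 transitions and 4 transversions, so the answer is 6.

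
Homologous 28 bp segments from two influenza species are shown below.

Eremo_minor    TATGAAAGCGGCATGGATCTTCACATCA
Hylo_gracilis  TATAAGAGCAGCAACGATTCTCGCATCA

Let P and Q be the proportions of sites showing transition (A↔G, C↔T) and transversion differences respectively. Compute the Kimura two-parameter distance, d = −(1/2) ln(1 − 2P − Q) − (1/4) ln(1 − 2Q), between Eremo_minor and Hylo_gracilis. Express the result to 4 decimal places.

0.3851

Differing sites — 4:G/A (Ti); 6:A/G (Ti); 10:G/A (Ti); 14:T/A (Tv); 15:G/C (Tv); 19:C/T (Ti); 20:T/C (Ti); 23:A/G (Ti).
Of the 8 differences, 6 transitions and 2 transversions over 28 sites: P = 6/28 = 0.214286, Q = 2/28 = 0.071429.
d = −0.5·ln(0.499999) − 0.25·ln(0.857142) = −0.5·(-0.693149) − 0.25·(-0.154152) = 0.3851.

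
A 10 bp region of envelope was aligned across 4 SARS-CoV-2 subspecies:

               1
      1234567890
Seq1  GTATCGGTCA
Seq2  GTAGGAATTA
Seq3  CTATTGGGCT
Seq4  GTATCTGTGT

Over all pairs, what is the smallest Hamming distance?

Pairwise Hamming distances:
  Seq1 vs Seq2: 5
  Seq1 vs Seq3: 4
  Seq1 vs Seq4: 3
  Seq2 vs Seq3: 8
  Seq2 vs Seq4: 6
  Seq3 vs Seq4: 5
The smallest is 3, between Seq1 and Seq4.

3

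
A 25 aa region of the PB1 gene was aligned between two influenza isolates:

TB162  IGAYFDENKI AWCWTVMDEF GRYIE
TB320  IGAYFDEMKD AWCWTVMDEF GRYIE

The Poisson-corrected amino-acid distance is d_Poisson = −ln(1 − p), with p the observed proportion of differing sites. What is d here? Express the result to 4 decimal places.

0.0834

The sequences differ at positions 8 (N/M), 10 (I/D).
p = 2/25 = 0.080000.
d = −ln(1 − 0.080000) = −ln(0.920000) = 0.0834.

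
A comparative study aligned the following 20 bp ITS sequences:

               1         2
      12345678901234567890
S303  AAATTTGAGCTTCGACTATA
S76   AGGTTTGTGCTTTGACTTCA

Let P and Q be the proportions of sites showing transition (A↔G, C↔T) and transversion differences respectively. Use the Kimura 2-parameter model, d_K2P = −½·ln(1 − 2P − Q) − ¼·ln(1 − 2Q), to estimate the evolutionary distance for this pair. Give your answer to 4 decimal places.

0.4024

Differing sites — 2:A/G (Ti); 3:A/G (Ti); 8:A/T (Tv); 13:C/T (Ti); 18:A/T (Tv); 19:T/C (Ti).
Of the 6 differences, 4 transitions and 2 transversions over 20 sites: P = 4/20 = 0.200000, Q = 2/20 = 0.100000.
d = −0.5·ln(0.500000) − 0.25·ln(0.800000) = −0.5·(-0.693147) − 0.25·(-0.223144) = 0.4024.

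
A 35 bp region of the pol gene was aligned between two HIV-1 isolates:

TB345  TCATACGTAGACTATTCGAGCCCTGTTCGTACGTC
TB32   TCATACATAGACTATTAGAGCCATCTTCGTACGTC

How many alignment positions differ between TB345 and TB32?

Mismatches occur at site 7 (G/A), site 17 (C/A), site 23 (C/A), site 25 (G/C).
That gives 4 mismatches out of 35 aligned sites, so the Hamming distance is 4.

4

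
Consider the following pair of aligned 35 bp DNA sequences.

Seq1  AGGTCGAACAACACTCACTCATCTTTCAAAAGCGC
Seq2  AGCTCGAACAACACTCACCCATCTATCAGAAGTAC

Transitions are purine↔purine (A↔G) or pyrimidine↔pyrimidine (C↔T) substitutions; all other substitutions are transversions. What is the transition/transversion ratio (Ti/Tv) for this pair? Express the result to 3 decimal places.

2.000

Differing sites — 3:G/C (Tv); 19:T/C (Ti); 25:T/A (Tv); 29:A/G (Ti); 33:C/T (Ti); 34:G/A (Ti).
Of the 6 differences, 4 transitions and 2 transversions, so Ti/Tv = 4/2 = 2.000.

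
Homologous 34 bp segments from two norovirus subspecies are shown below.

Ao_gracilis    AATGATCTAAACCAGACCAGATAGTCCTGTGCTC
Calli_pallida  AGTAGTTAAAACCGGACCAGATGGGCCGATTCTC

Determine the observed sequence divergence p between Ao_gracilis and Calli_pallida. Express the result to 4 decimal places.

Differing sites — 2:A/G; 4:G/A; 5:A/G; 7:C/T; 8:T/A; 14:A/G; 23:A/G; 25:T/G; 28:T/G; 29:G/A; 31:G/T.
There are 11 differences over 34 sites, so p = 11/34 = 0.3235.

0.3235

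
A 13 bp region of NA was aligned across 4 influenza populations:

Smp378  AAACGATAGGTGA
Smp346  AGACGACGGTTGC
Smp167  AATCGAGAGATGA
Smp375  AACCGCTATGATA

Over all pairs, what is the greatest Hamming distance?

Pairwise Hamming distances:
  Smp378 vs Smp346: 5
  Smp378 vs Smp167: 3
  Smp378 vs Smp375: 5
  Smp346 vs Smp167: 6
  Smp346 vs Smp375: 10
  Smp167 vs Smp375: 7
The largest is 10, between Smp346 and Smp375.

10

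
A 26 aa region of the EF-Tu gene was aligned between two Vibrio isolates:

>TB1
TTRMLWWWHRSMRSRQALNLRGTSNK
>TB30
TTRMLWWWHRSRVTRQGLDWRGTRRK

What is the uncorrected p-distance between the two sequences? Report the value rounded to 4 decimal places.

Differing sites — 12:M/R; 13:R/V; 14:S/T; 17:A/G; 19:N/D; 20:L/W; 24:S/R; 25:N/R.
There are 8 differences over 26 sites, so p = 8/26 = 0.3077.

0.3077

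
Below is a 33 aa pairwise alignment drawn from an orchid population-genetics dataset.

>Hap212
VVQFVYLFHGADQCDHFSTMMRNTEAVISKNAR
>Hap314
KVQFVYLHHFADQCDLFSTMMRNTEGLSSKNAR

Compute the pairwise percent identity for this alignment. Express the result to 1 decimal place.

Mismatches occur at site 1 (V↔K), site 8 (F↔H), site 10 (G↔F), site 16 (H↔L), site 26 (A↔G), site 27 (V↔L), site 28 (I↔S).
26 of the 33 sites match, so the percent identity is 26/33 × 100 = 78.8%.

78.8%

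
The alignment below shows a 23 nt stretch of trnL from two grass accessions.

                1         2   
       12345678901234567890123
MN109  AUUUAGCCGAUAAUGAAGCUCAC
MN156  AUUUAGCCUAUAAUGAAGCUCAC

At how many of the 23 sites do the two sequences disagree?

1

The sequences differ at position 9 (G/U).
That gives 1 mismatch out of 23 aligned sites, so the Hamming distance is 1.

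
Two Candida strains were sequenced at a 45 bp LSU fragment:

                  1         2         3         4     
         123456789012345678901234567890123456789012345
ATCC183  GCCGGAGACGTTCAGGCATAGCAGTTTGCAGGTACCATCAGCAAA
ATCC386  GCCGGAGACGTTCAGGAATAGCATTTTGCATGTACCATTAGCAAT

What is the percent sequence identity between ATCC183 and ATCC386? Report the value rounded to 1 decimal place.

88.9%

The sequences differ at positions 17 (C/A), 24 (G/T), 31 (G/T), 39 (C/T), 45 (A/T).
40 of the 45 sites match, so the percent identity is 40/45 × 100 = 88.9%.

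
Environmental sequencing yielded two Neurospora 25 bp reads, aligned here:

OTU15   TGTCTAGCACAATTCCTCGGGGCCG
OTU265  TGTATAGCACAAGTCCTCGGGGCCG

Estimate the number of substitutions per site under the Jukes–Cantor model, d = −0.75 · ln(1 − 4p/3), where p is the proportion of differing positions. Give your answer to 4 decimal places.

0.0846

Differing sites — 4:C/A; 13:T/G.
p = 2/25 = 0.080000.
d = −0.75 · ln(1 − (4/3)·0.080000) = −0.75 · ln(0.893333) = −0.75 · (-0.112796) = 0.0846.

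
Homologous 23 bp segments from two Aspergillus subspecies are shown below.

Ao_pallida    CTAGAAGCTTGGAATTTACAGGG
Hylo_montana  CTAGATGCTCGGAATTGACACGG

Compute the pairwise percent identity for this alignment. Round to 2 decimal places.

82.61%

The sequences differ at positions 6 (A/T), 10 (T/C), 17 (T/G), 21 (G/C).
19 of the 23 sites match, so the percent identity is 19/23 × 100 = 82.61%.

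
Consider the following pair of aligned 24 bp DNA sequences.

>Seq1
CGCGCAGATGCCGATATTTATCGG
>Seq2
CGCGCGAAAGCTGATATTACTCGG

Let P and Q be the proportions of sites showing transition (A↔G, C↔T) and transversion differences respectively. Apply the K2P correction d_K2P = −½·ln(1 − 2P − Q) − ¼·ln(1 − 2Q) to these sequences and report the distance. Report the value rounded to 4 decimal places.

0.3069

Differing sites — 6:A/G (Ti); 7:G/A (Ti); 9:T/A (Tv); 12:C/T (Ti); 19:T/A (Tv); 20:A/C (Tv).
Of the 6 differences, 3 transitions and 3 transversions over 24 sites: P = 3/24 = 0.125000, Q = 3/24 = 0.125000.
d = −0.5·ln(0.625000) − 0.25·ln(0.750000) = −0.5·(-0.470004) − 0.25·(-0.287682) = 0.3069.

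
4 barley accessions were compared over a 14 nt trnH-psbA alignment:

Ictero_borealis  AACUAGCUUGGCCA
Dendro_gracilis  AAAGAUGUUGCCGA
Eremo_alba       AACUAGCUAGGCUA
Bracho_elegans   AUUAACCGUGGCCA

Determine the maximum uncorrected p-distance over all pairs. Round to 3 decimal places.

0.571

Pairwise Hamming distances:
  Ictero_borealis vs Dendro_gracilis: 6
  Ictero_borealis vs Eremo_alba: 2
  Ictero_borealis vs Bracho_elegans: 5
  Dendro_gracilis vs Eremo_alba: 7
  Dendro_gracilis vs Bracho_elegans: 8
  Eremo_alba vs Bracho_elegans: 7
The largest is 8 mismatches, between Dendro_gracilis and Bracho_elegans; p = 8/14 = 0.571.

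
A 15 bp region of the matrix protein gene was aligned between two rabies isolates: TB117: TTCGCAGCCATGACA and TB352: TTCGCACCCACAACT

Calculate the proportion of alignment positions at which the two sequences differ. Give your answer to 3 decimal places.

The sequences differ at positions 7 (G/C), 11 (T/C), 12 (G/A), 15 (A/T).
There are 4 differences over 15 sites, so p = 4/15 = 0.267.

0.267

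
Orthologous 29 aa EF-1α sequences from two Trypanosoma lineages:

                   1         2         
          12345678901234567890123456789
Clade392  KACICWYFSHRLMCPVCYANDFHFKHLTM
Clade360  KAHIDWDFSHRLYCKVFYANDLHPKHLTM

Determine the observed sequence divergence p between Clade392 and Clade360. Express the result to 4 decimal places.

0.2759

Mismatches occur at site 3 (C→H), site 5 (C→D), site 7 (Y→D), site 13 (M→Y), site 15 (P→K), site 17 (C→F), site 22 (F→L), site 24 (F→P).
There are 8 differences over 29 sites, so p = 8/29 = 0.2759.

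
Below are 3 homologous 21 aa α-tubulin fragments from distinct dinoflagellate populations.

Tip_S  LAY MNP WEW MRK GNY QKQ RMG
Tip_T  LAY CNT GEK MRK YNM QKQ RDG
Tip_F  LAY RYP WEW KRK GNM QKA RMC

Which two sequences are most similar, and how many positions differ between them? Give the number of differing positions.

6

Pairwise Hamming distances:
  Tip_S vs Tip_T: 7
  Tip_S vs Tip_F: 6
  Tip_T vs Tip_F: 10
The smallest is 6, between Tip_S and Tip_F.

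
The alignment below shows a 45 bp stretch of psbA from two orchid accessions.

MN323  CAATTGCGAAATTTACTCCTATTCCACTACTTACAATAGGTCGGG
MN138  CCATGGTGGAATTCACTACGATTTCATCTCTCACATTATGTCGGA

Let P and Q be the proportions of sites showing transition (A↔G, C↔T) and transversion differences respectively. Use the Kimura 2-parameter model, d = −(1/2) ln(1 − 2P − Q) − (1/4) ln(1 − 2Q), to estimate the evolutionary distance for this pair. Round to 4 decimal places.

0.4510

The sequences differ at positions 2 (A/C, transversion), 5 (T/G, transversion), 7 (C/T, transition), 9 (A/G, transition), 14 (T/C, transition), 18 (C/A, transversion), 20 (T/G, transversion), 24 (C/T, transition), 27 (C/T, transition), 28 (T/C, transition), 29 (A/T, transversion), 32 (T/C, transition), 36 (A/T, transversion), 39 (G/T, transversion), 45 (G/A, transition).
Of the 15 differences, 8 transitions and 7 transversions over 45 sites: P = 8/45 = 0.177778, Q = 7/45 = 0.155556.
d = −0.5·ln(0.488888) − 0.25·ln(0.688888) = −0.5·(-0.715622) − 0.25·(-0.372677) = 0.4510.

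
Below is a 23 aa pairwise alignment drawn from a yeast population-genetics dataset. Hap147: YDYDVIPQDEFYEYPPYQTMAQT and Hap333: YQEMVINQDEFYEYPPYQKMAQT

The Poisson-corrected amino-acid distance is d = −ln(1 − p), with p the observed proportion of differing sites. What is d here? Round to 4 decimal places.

The sequences differ at positions 2 (D/Q), 3 (Y/E), 4 (D/M), 7 (P/N), 19 (T/K).
p = 5/23 = 0.217391.
d = −ln(1 − 0.217391) = −ln(0.782609) = 0.2451.

0.2451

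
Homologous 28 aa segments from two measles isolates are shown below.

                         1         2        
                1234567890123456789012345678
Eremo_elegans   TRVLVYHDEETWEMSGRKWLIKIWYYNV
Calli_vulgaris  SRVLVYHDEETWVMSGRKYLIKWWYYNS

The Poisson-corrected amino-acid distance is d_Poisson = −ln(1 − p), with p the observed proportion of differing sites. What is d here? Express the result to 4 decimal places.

Differing sites — 1:T/S; 13:E/V; 19:W/Y; 23:I/W; 28:V/S.
p = 5/28 = 0.178571.
d = −ln(1 − 0.178571) = −ln(0.821429) = 0.1967.

0.1967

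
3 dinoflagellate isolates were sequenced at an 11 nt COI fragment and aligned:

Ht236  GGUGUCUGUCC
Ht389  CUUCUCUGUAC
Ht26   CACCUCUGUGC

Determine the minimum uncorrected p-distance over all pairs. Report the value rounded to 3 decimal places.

Pairwise Hamming distances:
  Ht236 vs Ht389: 4
  Ht236 vs Ht26: 5
  Ht389 vs Ht26: 3
The smallest is 3 mismatches, between Ht389 and Ht26; p = 3/11 = 0.273.

0.273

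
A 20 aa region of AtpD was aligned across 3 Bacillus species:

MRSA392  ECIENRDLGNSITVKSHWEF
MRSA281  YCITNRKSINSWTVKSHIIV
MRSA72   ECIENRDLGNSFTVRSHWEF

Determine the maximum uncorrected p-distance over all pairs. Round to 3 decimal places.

Pairwise Hamming distances:
  MRSA392 vs MRSA281: 9
  MRSA392 vs MRSA72: 2
  MRSA281 vs MRSA72: 10
The largest is 10 mismatches, between MRSA281 and MRSA72; p = 10/20 = 0.500.

0.500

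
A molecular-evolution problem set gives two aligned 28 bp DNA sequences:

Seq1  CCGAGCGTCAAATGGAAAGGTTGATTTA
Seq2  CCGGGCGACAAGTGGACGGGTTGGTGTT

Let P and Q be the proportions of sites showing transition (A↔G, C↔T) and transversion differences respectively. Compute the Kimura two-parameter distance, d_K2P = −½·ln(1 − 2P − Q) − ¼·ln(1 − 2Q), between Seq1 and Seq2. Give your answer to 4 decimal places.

0.3639

Differing sites — 4:A/G (Ti); 8:T/A (Tv); 12:A/G (Ti); 17:A/C (Tv); 18:A/G (Ti); 24:A/G (Ti); 26:T/G (Tv); 28:A/T (Tv).
Of the 8 differences, 4 transitions and 4 transversions over 28 sites: P = 4/28 = 0.142857, Q = 4/28 = 0.142857.
d = −0.5·ln(0.571429) − 0.25·ln(0.714286) = −0.5·(-0.559615) − 0.25·(-0.336472) = 0.3639.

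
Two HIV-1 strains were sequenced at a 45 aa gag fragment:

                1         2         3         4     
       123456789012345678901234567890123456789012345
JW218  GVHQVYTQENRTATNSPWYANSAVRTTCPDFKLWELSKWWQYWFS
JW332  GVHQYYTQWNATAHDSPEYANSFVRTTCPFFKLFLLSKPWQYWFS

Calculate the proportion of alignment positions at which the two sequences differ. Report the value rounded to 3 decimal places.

0.244

The sequences differ at positions 5 (V/Y), 9 (E/W), 11 (R/A), 14 (T/H), 15 (N/D), 18 (W/E), 23 (A/F), 30 (D/F), 34 (W/F), 35 (E/L), 39 (W/P).
There are 11 differences over 45 sites, so p = 11/45 = 0.244.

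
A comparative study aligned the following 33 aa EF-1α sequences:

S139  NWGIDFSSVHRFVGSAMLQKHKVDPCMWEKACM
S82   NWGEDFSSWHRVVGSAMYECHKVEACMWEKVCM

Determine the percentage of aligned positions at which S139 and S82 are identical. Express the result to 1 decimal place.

Mismatches occur at site 4 (I→E), site 9 (V→W), site 12 (F→V), site 18 (L→Y), site 19 (Q→E), site 20 (K→C), site 24 (D→E), site 25 (P→A), site 31 (A→V).
24 of the 33 sites match, so the percent identity is 24/33 × 100 = 72.7%.

72.7%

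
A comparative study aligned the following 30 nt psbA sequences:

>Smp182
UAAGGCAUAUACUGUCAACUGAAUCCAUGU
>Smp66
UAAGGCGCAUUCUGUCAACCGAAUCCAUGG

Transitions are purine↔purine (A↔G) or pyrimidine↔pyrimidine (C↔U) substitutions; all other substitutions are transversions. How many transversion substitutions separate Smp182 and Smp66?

2

Mismatches occur at site 7 (A→G, transition), site 8 (U→C, transition), site 11 (A→U, transversion), site 20 (U→C, transition), site 30 (U→G, transversion).
Of the 5 differences, 3 transitions and 2 transversions, so the answer is 2.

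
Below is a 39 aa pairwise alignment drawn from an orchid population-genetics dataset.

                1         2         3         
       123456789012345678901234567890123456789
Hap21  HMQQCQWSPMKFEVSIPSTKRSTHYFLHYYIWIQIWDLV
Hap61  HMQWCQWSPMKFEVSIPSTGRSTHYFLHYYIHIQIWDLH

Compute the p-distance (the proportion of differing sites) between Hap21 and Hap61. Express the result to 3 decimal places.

0.103

The sequences differ at positions 4 (Q/W), 20 (K/G), 32 (W/H), 39 (V/H).
There are 4 differences over 39 sites, so p = 4/39 = 0.103.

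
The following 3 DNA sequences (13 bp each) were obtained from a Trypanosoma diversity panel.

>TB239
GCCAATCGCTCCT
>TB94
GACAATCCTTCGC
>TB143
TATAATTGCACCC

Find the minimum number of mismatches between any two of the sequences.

5

Pairwise Hamming distances:
  TB239 vs TB94: 5
  TB239 vs TB143: 6
  TB94 vs TB143: 7
The smallest is 5, between TB239 and TB94.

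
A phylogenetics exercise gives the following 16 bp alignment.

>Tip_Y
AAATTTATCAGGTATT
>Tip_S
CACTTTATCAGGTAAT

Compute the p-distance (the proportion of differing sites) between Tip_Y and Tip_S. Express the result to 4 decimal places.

0.1875

The sequences differ at positions 1 (A/C), 3 (A/C), 15 (T/A).
There are 3 differences over 16 sites, so p = 3/16 = 0.1875.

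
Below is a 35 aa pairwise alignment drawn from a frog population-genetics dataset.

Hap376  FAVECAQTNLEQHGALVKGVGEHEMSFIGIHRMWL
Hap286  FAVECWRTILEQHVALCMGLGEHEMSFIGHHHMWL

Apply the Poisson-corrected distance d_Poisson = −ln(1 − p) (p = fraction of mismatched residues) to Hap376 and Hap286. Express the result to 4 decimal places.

0.2973

Mismatches occur at site 6 (A/W), site 7 (Q/R), site 9 (N/I), site 14 (G/V), site 17 (V/C), site 18 (K/M), site 20 (V/L), site 30 (I/H), site 32 (R/H).
p = 9/35 = 0.257143.
d = −ln(1 − 0.257143) = −ln(0.742857) = 0.2973.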